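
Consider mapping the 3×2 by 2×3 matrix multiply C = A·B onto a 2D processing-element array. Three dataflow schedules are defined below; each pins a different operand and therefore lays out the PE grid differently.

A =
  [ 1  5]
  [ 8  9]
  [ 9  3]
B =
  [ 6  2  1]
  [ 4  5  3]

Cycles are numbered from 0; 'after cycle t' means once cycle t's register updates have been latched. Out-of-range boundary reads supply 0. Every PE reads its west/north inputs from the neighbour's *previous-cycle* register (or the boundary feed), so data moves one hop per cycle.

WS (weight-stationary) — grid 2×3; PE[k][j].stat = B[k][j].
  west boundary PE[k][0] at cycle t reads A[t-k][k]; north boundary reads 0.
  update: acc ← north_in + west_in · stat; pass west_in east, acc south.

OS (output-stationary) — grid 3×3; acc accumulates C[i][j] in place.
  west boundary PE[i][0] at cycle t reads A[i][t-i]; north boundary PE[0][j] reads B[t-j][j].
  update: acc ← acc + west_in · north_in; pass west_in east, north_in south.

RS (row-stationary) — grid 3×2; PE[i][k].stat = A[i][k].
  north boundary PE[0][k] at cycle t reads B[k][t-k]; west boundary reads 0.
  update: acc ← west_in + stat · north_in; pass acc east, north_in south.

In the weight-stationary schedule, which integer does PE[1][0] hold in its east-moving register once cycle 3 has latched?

register = 3

WS on a 2×3 grid — tracing PE[1][0] and its feeders:
  cycle 0: PE[0][0] → acc 6, east 1, south 6
  cycle 0: PE[1][0] → acc 0, east 0, south 0
  cycle 1: PE[0][0] → acc 48, east 8, south 48
  cycle 1: PE[1][0] → acc 26, east 5, south 26
  cycle 2: PE[0][0] → acc 54, east 9, south 54
  cycle 2: PE[1][0] → acc 84, east 9, south 84
  cycle 3: PE[0][0] → acc 0, east 0, south 0
  cycle 3: PE[1][0] → acc 66, east 3, south 66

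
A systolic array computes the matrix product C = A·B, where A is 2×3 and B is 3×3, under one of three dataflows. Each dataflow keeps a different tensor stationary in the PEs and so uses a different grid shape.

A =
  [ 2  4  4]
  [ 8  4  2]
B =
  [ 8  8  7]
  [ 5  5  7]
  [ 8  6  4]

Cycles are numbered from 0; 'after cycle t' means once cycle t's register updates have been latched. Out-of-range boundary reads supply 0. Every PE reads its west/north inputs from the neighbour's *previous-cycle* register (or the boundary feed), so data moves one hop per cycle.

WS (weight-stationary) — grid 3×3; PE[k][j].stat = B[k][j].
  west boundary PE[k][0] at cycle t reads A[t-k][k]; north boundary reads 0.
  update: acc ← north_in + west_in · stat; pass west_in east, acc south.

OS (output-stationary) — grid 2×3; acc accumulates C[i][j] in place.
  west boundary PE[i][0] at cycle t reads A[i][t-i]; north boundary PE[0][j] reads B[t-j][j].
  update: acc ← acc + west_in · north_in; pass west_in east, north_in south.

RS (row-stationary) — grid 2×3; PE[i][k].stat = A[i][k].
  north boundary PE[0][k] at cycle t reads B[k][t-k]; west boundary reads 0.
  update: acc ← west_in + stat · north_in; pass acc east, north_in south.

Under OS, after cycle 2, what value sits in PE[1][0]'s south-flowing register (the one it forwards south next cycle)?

register = 5

Tracing OS — 2×3 array, target PE[1][0]:
  cycle 0: PE[0][0] → acc 16, east 2, south 8
  cycle 0: PE[1][0] → acc 0, east 0, south 0
  cycle 1: PE[0][0] → acc 36, east 4, south 5
  cycle 1: PE[1][0] → acc 64, east 8, south 8
  cycle 2: PE[0][0] → acc 68, east 4, south 8
  cycle 2: PE[1][0] → acc 84, east 4, south 5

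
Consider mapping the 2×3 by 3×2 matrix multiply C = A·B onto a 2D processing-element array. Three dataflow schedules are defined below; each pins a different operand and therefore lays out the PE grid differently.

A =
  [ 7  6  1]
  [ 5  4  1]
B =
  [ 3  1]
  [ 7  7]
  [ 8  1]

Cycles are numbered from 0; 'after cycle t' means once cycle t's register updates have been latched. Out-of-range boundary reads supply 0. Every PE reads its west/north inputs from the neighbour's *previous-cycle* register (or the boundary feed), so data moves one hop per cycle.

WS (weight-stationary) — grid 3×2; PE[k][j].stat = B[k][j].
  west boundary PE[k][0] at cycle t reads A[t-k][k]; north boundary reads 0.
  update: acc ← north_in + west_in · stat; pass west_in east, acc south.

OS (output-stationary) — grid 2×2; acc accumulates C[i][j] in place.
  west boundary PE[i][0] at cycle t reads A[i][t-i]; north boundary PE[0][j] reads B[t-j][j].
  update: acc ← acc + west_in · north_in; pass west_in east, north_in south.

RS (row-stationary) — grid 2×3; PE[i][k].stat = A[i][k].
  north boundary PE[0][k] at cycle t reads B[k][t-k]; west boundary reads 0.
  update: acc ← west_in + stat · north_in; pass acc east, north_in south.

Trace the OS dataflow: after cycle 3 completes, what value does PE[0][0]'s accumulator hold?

PE[0][0].acc = 71

OS on a 2×2 grid — tracing PE[0][0] and its feeders:
  t=0 PE[0][0]: acc=21 h=7 v=3
  t=1 PE[0][0]: acc=63 h=6 v=7
  t=2 PE[0][0]: acc=71 h=1 v=8
  t=3 PE[0][0]: acc=71 h=0 v=0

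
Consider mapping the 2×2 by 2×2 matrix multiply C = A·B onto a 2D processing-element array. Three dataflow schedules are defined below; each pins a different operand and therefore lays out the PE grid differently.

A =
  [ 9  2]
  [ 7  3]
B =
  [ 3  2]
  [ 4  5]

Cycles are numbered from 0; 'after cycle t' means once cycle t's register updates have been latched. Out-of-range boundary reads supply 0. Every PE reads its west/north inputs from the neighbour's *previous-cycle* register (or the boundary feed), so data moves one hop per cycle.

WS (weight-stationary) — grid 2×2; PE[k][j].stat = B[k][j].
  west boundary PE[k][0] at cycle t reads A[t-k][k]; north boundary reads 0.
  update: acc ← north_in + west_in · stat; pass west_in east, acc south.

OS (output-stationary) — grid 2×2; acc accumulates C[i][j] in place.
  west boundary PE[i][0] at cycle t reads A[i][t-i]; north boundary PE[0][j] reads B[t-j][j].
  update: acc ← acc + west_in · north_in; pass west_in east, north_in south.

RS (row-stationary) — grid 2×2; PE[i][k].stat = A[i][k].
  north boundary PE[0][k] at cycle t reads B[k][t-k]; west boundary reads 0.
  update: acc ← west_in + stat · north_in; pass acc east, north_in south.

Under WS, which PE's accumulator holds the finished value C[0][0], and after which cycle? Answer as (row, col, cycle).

WS: C[0][0] accumulates in PE[1][0]:
  [0] (1,0) acc=0 (h:0 v:0)
  [1] (1,0) acc=35 (h:2 v:35)

(row, col, cycle) = (1, 0, 1)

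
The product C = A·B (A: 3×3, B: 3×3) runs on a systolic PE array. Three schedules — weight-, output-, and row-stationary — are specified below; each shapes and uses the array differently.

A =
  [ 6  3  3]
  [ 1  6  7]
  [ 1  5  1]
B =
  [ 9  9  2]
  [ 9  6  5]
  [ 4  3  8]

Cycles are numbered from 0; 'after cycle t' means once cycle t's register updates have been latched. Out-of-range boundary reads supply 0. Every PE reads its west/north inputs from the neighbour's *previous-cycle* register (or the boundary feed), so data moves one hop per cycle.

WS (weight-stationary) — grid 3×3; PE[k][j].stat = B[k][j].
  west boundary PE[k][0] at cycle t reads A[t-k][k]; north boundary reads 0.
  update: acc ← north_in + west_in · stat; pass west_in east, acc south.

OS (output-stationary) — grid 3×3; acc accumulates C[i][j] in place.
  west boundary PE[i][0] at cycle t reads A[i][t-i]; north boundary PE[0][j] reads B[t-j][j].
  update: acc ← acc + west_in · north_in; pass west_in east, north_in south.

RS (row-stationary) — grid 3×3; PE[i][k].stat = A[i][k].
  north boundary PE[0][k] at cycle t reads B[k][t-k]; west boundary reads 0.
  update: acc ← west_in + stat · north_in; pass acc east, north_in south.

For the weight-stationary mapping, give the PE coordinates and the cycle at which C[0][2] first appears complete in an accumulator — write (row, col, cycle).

(row, col, cycle) = (2, 2, 4)

WS: C[0][2] accumulates in PE[2][2]:
  cycle 0: PE[2][2] → acc 0, east 0, south 0
  cycle 1: PE[2][2] → acc 0, east 0, south 0
  cycle 2: PE[2][2] → acc 0, east 0, south 0
  cycle 3: PE[2][2] → acc 0, east 0, south 0
  cycle 4: PE[2][2] → acc 51, east 3, south 51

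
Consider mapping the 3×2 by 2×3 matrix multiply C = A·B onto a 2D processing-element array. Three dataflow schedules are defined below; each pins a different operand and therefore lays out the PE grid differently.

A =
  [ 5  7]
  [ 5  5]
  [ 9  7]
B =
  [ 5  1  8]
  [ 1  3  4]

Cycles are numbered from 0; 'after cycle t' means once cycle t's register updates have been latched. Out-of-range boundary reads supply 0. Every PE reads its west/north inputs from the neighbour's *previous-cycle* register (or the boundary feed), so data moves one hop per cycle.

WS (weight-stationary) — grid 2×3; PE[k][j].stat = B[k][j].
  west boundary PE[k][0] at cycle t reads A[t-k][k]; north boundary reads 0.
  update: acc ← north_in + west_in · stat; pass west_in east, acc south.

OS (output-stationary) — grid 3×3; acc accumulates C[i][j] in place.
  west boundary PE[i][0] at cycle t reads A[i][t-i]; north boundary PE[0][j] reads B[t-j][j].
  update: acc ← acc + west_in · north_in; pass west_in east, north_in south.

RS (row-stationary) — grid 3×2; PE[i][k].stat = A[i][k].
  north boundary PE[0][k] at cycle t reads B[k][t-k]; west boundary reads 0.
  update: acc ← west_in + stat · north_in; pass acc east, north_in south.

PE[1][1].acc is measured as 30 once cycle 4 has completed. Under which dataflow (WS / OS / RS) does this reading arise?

WS (2×3 grid), PE[1][1]:
  step 0 · PE1,1: acc=0; fwd→0 fwd↓0
  step 1 · PE1,1: acc=0; fwd→0 fwd↓0
  step 2 · PE1,1: acc=26; fwd→7 fwd↓26
  step 3 · PE1,1: acc=20; fwd→5 fwd↓20
  step 4 · PE1,1: acc=30; fwd→7 fwd↓30
OS (3×3 grid), PE[1][1]:
  step 0 · PE1,1: acc=0; fwd→0 fwd↓0
  step 1 · PE1,1: acc=0; fwd→0 fwd↓0
  step 2 · PE1,1: acc=5; fwd→5 fwd↓1
  step 3 · PE1,1: acc=20; fwd→5 fwd↓3
  step 4 · PE1,1: acc=20; fwd→0 fwd↓0
RS (3×2 grid), PE[1][1]:
  step 0 · PE1,1: acc=0; fwd→0 fwd↓0
  step 1 · PE1,1: acc=0; fwd→0 fwd↓0
  step 2 · PE1,1: acc=30; fwd→30 fwd↓1
  step 3 · PE1,1: acc=20; fwd→20 fwd↓3
  step 4 · PE1,1: acc=60; fwd→60 fwd↓4

dataflow = WS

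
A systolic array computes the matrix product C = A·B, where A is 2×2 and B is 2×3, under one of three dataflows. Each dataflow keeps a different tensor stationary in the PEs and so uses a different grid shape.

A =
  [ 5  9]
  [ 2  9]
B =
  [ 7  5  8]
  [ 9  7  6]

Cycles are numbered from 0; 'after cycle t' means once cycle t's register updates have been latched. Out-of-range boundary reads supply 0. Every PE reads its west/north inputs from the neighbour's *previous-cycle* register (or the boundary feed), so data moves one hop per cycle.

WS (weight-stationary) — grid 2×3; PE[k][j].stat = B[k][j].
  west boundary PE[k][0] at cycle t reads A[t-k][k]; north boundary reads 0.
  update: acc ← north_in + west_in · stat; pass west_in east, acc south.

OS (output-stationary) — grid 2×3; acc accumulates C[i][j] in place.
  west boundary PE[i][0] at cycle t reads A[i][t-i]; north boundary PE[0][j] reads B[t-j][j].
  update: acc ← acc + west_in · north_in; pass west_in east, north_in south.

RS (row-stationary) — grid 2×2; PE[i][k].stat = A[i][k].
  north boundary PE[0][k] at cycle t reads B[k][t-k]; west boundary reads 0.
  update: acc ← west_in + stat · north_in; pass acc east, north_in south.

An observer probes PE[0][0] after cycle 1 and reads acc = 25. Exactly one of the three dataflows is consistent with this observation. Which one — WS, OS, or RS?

dataflow = RS

— WS: 2×3; PE[0][0] trace:
  0: (0,0).acc=35  regs=<5,35>
  1: (0,0).acc=14  regs=<2,14>
— OS: 2×3; PE[0][0] trace:
  0: (0,0).acc=35  regs=<5,7>
  1: (0,0).acc=116  regs=<9,9>
— RS: 2×2; PE[0][0] trace:
  0: (0,0).acc=35  regs=<35,7>
  1: (0,0).acc=25  regs=<25,5>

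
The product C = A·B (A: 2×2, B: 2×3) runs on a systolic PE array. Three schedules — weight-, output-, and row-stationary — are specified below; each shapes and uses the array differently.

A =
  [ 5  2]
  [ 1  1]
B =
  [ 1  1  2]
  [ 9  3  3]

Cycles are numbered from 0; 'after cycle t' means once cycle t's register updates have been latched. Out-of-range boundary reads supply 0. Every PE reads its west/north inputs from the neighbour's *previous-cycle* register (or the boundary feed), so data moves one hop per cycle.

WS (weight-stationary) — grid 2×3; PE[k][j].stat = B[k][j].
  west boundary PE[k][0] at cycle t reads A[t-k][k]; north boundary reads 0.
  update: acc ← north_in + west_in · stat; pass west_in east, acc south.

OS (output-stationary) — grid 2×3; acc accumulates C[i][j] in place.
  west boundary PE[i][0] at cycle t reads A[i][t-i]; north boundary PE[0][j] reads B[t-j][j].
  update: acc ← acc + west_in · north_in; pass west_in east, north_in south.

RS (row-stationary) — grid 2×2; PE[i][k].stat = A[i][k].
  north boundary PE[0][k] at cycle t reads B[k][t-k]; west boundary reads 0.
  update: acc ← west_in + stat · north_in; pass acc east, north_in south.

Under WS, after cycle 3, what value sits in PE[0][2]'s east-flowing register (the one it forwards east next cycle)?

WS 2×3: PE[0][2] cycle-by-cycle (with neighbour feeds):
  cycle 0: PE[0][1] → acc 0, east 0, south 0
  cycle 0: PE[0][2] → acc 0, east 0, south 0
  cycle 1: PE[0][1] → acc 5, east 5, south 5
  cycle 1: PE[0][2] → acc 0, east 0, south 0
  cycle 2: PE[0][1] → acc 1, east 1, south 1
  cycle 2: PE[0][2] → acc 10, east 5, south 10
  cycle 3: PE[0][1] → acc 0, east 0, south 0
  cycle 3: PE[0][2] → acc 2, east 1, south 2

register = 1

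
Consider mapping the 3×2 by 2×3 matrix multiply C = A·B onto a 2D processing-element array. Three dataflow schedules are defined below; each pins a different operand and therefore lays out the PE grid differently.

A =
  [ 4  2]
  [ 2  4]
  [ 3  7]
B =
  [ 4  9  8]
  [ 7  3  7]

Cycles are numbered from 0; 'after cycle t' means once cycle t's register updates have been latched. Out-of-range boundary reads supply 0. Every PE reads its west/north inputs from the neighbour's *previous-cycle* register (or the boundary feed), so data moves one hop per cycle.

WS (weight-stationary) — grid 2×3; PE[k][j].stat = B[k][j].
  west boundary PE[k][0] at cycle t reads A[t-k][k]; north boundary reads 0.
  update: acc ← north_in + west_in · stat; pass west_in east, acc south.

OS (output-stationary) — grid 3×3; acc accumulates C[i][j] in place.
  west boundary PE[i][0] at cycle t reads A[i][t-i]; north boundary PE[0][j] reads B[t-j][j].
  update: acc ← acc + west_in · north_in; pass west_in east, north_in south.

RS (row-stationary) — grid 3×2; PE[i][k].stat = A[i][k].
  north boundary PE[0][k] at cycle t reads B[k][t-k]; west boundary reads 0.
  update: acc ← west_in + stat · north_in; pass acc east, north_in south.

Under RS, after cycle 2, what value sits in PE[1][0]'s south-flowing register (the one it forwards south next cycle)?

RS 3×2: PE[1][0] cycle-by-cycle (with neighbour feeds):
  after 0 — PE[0][0] acc=16, pass-E 16, pass-S 4
  after 0 — PE[1][0] acc=0, pass-E 0, pass-S 0
  after 1 — PE[0][0] acc=36, pass-E 36, pass-S 9
  after 1 — PE[1][0] acc=8, pass-E 8, pass-S 4
  after 2 — PE[0][0] acc=32, pass-E 32, pass-S 8
  after 2 — PE[1][0] acc=18, pass-E 18, pass-S 9

register = 9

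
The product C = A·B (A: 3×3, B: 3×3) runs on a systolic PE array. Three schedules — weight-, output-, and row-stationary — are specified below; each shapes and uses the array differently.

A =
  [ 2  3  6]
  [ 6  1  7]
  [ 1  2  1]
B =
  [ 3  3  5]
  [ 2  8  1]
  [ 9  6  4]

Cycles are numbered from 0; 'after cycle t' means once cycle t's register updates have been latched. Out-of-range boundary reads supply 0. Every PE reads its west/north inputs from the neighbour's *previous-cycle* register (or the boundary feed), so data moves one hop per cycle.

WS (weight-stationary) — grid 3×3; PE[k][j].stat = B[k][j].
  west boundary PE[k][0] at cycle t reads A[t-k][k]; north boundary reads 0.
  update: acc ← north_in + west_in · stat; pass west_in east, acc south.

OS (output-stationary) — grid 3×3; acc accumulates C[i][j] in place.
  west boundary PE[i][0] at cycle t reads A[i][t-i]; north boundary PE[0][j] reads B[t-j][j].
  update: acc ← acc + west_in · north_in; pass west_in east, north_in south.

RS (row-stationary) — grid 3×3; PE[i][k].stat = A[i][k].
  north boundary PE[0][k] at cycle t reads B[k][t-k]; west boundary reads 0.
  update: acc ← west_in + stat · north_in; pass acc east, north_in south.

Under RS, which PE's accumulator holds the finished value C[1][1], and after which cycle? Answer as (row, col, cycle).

RS: C[1][1] accumulates in PE[1][2]:
  after 0 — PE[1][2] acc=0, pass-E 0, pass-S 0
  after 1 — PE[1][2] acc=0, pass-E 0, pass-S 0
  after 2 — PE[1][2] acc=0, pass-E 0, pass-S 0
  after 3 — PE[1][2] acc=83, pass-E 83, pass-S 9
  after 4 — PE[1][2] acc=68, pass-E 68, pass-S 6

(row, col, cycle) = (1, 2, 4)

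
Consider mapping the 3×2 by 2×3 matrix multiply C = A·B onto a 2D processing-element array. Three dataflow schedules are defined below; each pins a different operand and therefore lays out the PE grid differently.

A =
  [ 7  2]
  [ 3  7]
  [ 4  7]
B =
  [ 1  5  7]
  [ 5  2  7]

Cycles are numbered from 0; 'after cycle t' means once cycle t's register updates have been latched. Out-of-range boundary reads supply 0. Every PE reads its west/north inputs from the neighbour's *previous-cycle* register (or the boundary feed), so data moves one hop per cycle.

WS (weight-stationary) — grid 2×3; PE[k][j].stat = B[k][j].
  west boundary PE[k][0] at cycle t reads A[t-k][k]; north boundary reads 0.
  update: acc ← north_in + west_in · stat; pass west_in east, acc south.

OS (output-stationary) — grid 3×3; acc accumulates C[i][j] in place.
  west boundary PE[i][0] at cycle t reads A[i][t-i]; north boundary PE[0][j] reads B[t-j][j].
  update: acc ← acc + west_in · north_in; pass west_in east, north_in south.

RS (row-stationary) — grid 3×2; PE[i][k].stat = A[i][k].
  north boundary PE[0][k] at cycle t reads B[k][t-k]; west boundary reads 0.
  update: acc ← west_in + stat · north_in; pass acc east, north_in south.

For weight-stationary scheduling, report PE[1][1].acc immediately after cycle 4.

WS 2×3: PE[1][1] cycle-by-cycle (with neighbour feeds):
  [0] (0,1) acc=0 (h:0 v:0)
  [0] (1,0) acc=0 (h:0 v:0)
  [0] (1,1) acc=0 (h:0 v:0)
  [1] (0,1) acc=35 (h:7 v:35)
  [1] (1,0) acc=17 (h:2 v:17)
  [1] (1,1) acc=0 (h:0 v:0)
  [2] (0,1) acc=15 (h:3 v:15)
  [2] (1,0) acc=38 (h:7 v:38)
  [2] (1,1) acc=39 (h:2 v:39)
  [3] (0,1) acc=20 (h:4 v:20)
  [3] (1,0) acc=39 (h:7 v:39)
  [3] (1,1) acc=29 (h:7 v:29)
  [4] (0,1) acc=0 (h:0 v:0)
  [4] (1,0) acc=0 (h:0 v:0)
  [4] (1,1) acc=34 (h:7 v:34)

PE[1][1].acc = 34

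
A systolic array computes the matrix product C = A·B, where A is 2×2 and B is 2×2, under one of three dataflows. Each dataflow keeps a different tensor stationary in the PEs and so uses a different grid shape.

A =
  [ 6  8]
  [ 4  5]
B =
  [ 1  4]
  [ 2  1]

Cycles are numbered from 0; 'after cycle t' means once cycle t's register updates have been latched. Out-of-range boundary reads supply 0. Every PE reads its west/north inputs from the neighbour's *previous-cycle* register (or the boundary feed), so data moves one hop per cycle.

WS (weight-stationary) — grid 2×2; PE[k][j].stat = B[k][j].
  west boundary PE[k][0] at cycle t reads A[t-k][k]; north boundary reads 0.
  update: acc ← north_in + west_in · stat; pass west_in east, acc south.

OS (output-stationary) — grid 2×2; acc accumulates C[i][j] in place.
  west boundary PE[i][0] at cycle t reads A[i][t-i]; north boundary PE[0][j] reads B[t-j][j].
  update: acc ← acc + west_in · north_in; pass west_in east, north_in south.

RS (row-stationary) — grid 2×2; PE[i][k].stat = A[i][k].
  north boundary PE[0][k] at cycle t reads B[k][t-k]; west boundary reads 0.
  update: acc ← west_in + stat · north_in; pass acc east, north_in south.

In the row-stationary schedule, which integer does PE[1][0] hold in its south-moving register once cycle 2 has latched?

RS (2×2). Following PE[1][0] plus its west/north inputs:
  cycle 0: PE[0][0] → acc 6, east 6, south 1
  cycle 0: PE[1][0] → acc 0, east 0, south 0
  cycle 1: PE[0][0] → acc 24, east 24, south 4
  cycle 1: PE[1][0] → acc 4, east 4, south 1
  cycle 2: PE[0][0] → acc 0, east 0, south 0
  cycle 2: PE[1][0] → acc 16, east 16, south 4

register = 4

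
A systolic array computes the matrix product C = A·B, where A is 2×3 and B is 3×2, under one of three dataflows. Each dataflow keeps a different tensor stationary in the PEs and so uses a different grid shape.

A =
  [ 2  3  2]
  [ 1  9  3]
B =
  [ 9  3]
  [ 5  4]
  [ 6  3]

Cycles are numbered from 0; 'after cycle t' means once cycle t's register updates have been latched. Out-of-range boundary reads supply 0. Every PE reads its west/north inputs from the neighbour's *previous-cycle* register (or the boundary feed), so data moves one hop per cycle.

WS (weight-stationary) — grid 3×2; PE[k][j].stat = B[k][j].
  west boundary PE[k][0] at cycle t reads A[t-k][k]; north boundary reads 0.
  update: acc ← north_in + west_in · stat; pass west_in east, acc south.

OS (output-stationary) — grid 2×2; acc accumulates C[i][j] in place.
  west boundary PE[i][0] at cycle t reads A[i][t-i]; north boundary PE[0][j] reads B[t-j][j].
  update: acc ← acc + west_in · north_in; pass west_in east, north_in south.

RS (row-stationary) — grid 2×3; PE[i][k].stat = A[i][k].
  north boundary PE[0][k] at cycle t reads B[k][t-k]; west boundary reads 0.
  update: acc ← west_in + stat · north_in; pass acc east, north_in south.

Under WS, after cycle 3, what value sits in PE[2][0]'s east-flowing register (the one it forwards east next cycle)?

register = 3

WS (3×2). Following PE[2][0] plus its west/north inputs:
  step 0 · PE1,0: acc=0; fwd→0 fwd↓0
  step 0 · PE2,0: acc=0; fwd→0 fwd↓0
  step 1 · PE1,0: acc=33; fwd→3 fwd↓33
  step 1 · PE2,0: acc=0; fwd→0 fwd↓0
  step 2 · PE1,0: acc=54; fwd→9 fwd↓54
  step 2 · PE2,0: acc=45; fwd→2 fwd↓45
  step 3 · PE1,0: acc=0; fwd→0 fwd↓0
  step 3 · PE2,0: acc=72; fwd→3 fwd↓72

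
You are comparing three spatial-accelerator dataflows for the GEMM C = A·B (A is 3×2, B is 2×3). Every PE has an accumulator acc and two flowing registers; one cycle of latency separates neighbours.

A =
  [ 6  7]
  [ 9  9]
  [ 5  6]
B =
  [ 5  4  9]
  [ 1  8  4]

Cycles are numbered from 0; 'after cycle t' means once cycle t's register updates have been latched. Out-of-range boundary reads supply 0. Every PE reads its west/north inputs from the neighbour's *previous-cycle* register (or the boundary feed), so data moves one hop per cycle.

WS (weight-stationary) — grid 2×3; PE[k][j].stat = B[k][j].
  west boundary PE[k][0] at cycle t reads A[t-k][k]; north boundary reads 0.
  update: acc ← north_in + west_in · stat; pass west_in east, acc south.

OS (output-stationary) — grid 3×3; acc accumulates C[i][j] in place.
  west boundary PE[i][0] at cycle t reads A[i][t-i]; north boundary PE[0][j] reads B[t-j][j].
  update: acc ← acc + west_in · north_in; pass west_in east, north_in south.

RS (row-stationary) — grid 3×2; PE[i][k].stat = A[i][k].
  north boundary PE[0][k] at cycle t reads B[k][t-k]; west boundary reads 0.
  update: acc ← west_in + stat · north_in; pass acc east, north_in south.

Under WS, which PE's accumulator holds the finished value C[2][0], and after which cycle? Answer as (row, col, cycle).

(row, col, cycle) = (1, 0, 3)

WS: C[2][0] accumulates in PE[1][0]:
  after 0 — PE[1][0] acc=0, pass-E 0, pass-S 0
  after 1 — PE[1][0] acc=37, pass-E 7, pass-S 37
  after 2 — PE[1][0] acc=54, pass-E 9, pass-S 54
  after 3 — PE[1][0] acc=31, pass-E 6, pass-S 31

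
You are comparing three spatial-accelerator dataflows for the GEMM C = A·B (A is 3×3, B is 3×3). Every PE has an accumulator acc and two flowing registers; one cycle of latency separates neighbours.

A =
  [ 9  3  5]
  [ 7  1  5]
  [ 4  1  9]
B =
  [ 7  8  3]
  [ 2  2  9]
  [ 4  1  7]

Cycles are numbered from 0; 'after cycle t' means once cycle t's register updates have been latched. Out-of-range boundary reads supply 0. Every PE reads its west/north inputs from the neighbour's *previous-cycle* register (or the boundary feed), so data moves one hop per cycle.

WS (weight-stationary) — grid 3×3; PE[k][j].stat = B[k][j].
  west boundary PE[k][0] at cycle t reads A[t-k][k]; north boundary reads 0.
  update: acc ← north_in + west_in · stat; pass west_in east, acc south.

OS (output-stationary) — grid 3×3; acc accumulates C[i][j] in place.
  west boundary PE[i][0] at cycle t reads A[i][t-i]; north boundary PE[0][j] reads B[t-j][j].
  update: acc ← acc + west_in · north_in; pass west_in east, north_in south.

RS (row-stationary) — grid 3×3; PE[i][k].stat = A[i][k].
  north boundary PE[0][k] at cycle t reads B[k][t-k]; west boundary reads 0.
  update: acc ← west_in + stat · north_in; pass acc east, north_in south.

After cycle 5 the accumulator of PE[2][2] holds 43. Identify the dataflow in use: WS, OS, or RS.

dataflow = RS

WS (3×3 grid), PE[2][2]:
  c0 r2c2: 0 / 0 / 0
  c1 r2c2: 0 / 0 / 0
  c2 r2c2: 0 / 0 / 0
  c3 r2c2: 0 / 0 / 0
  c4 r2c2: 89 / 5 / 89
  c5 r2c2: 65 / 5 / 65
OS (3×3 grid), PE[2][2]:
  c0 r2c2: 0 / 0 / 0
  c1 r2c2: 0 / 0 / 0
  c2 r2c2: 0 / 0 / 0
  c3 r2c2: 0 / 0 / 0
  c4 r2c2: 12 / 4 / 3
  c5 r2c2: 21 / 1 / 9
RS (3×3 grid), PE[2][2]:
  c0 r2c2: 0 / 0 / 0
  c1 r2c2: 0 / 0 / 0
  c2 r2c2: 0 / 0 / 0
  c3 r2c2: 0 / 0 / 0
  c4 r2c2: 66 / 66 / 4
  c5 r2c2: 43 / 43 / 1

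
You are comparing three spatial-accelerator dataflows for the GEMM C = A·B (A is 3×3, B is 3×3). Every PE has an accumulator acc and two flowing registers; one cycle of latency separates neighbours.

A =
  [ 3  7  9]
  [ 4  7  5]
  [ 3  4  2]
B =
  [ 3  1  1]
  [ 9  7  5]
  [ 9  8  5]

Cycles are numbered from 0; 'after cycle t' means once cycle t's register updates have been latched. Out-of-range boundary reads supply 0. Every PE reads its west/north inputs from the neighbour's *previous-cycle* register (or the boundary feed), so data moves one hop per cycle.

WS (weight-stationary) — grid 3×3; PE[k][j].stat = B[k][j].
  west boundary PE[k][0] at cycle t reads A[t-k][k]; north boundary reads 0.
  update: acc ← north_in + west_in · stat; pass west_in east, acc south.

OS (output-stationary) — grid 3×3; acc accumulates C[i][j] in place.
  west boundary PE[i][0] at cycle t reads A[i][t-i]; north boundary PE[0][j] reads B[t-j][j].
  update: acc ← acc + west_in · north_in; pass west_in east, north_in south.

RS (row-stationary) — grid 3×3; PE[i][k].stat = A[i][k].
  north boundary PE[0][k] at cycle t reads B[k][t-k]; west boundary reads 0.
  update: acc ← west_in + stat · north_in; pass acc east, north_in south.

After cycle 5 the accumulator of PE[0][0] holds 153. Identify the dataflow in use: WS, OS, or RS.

dataflow = OS

WS [3×3] PE[0][0] across cycles:
  @0  [0,0]  acc 9  |  →3  ↓9
  @1  [0,0]  acc 12  |  →4  ↓12
  @2  [0,0]  acc 9  |  →3  ↓9
  @3  [0,0]  acc 0  |  →0  ↓0
  @4  [0,0]  acc 0  |  →0  ↓0
  @5  [0,0]  acc 0  |  →0  ↓0
OS [3×3] PE[0][0] across cycles:
  @0  [0,0]  acc 9  |  →3  ↓3
  @1  [0,0]  acc 72  |  →7  ↓9
  @2  [0,0]  acc 153  |  →9  ↓9
  @3  [0,0]  acc 153  |  →0  ↓0
  @4  [0,0]  acc 153  |  →0  ↓0
  @5  [0,0]  acc 153  |  →0  ↓0
RS [3×3] PE[0][0] across cycles:
  @0  [0,0]  acc 9  |  →9  ↓3
  @1  [0,0]  acc 3  |  →3  ↓1
  @2  [0,0]  acc 3  |  →3  ↓1
  @3  [0,0]  acc 0  |  →0  ↓0
  @4  [0,0]  acc 0  |  →0  ↓0
  @5  [0,0]  acc 0  |  →0  ↓0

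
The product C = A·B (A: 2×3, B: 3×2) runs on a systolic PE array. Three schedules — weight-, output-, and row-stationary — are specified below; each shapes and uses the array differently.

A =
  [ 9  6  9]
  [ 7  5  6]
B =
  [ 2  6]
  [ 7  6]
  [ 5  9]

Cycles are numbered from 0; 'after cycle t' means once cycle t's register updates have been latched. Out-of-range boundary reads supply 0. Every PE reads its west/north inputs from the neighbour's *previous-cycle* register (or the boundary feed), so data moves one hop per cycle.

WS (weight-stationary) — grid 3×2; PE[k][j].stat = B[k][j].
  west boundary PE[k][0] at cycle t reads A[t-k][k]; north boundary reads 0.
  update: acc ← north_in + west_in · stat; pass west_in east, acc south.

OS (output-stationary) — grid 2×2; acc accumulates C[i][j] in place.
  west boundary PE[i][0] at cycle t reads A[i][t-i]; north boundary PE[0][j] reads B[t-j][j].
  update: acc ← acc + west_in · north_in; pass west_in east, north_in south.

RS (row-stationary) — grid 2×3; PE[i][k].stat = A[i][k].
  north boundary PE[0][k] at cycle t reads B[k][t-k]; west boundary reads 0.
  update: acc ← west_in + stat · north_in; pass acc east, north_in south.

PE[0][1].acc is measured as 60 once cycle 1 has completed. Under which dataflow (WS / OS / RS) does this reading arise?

— WS: 3×2; PE[0][1] trace:
  0: (0,1).acc=0  regs=<0,0>
  1: (0,1).acc=54  regs=<9,54>
— OS: 2×2; PE[0][1] trace:
  0: (0,1).acc=0  regs=<0,0>
  1: (0,1).acc=54  regs=<9,6>
— RS: 2×3; PE[0][1] trace:
  0: (0,1).acc=0  regs=<0,0>
  1: (0,1).acc=60  regs=<60,7>

dataflow = RS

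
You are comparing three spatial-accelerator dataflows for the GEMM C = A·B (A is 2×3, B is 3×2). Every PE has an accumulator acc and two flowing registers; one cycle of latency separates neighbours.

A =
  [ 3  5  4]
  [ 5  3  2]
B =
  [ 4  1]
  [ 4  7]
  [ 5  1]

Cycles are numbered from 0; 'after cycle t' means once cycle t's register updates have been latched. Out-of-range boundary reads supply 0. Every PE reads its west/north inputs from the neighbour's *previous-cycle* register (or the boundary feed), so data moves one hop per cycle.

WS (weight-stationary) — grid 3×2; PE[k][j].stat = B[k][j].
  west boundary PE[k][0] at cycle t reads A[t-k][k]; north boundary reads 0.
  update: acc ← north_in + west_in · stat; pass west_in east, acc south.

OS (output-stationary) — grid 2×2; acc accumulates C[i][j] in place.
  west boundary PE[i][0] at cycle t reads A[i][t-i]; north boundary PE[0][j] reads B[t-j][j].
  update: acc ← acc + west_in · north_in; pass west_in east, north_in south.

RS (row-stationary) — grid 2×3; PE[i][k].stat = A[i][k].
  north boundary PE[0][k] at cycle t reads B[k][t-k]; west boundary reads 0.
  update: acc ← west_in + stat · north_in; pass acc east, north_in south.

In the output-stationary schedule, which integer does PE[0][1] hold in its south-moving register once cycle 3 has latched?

Tracing OS — 2×2 array, target PE[0][1]:
  t=0 PE[0][0]: acc=12 h=3 v=4
  t=0 PE[0][1]: acc=0 h=0 v=0
  t=1 PE[0][0]: acc=32 h=5 v=4
  t=1 PE[0][1]: acc=3 h=3 v=1
  t=2 PE[0][0]: acc=52 h=4 v=5
  t=2 PE[0][1]: acc=38 h=5 v=7
  t=3 PE[0][0]: acc=52 h=0 v=0
  t=3 PE[0][1]: acc=42 h=4 v=1

register = 1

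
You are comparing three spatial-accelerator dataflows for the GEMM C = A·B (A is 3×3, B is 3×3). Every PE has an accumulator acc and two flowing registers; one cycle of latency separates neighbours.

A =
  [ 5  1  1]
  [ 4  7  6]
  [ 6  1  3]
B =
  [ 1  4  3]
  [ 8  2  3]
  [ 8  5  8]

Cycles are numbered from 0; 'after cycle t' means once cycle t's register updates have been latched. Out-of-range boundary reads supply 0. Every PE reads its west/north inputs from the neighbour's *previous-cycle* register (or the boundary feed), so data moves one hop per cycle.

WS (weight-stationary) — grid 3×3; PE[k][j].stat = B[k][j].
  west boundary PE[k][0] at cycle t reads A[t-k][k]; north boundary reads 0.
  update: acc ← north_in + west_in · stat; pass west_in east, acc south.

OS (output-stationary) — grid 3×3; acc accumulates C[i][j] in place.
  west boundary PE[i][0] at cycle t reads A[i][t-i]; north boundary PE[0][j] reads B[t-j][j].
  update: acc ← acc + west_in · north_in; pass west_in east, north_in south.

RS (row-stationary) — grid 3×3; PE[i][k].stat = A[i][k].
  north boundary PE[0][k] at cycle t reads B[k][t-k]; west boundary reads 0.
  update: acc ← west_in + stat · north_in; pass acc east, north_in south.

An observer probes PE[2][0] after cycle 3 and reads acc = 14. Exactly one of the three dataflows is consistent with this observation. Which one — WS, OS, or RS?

dataflow = OS

WS (3×3 grid), PE[2][0]:
  step 0 · PE2,0: acc=0; fwd→0 fwd↓0
  step 1 · PE2,0: acc=0; fwd→0 fwd↓0
  step 2 · PE2,0: acc=21; fwd→1 fwd↓21
  step 3 · PE2,0: acc=108; fwd→6 fwd↓108
OS (3×3 grid), PE[2][0]:
  step 0 · PE2,0: acc=0; fwd→0 fwd↓0
  step 1 · PE2,0: acc=0; fwd→0 fwd↓0
  step 2 · PE2,0: acc=6; fwd→6 fwd↓1
  step 3 · PE2,0: acc=14; fwd→1 fwd↓8
RS (3×3 grid), PE[2][0]:
  step 0 · PE2,0: acc=0; fwd→0 fwd↓0
  step 1 · PE2,0: acc=0; fwd→0 fwd↓0
  step 2 · PE2,0: acc=6; fwd→6 fwd↓1
  step 3 · PE2,0: acc=24; fwd→24 fwd↓4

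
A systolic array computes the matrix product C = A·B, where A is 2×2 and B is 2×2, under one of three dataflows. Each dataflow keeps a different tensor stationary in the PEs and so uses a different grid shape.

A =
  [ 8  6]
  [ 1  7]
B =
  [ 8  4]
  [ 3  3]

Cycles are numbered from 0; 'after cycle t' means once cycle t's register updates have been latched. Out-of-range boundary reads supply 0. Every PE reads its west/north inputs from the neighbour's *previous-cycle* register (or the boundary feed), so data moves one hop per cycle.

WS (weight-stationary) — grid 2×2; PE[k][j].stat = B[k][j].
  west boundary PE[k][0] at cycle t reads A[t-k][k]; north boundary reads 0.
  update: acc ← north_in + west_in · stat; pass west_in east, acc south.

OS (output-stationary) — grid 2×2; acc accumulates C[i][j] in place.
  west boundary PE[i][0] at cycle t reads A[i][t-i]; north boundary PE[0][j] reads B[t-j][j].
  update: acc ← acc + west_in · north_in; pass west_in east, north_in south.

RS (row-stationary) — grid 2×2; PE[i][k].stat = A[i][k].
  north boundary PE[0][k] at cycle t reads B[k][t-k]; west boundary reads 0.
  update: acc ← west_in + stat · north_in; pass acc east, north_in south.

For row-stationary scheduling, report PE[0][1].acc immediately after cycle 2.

PE[0][1].acc = 50

RS (2×2). Following PE[0][1] plus its west/north inputs:
  [0] (0,0) acc=64 (h:64 v:8)
  [0] (0,1) acc=0 (h:0 v:0)
  [1] (0,0) acc=32 (h:32 v:4)
  [1] (0,1) acc=82 (h:82 v:3)
  [2] (0,0) acc=0 (h:0 v:0)
  [2] (0,1) acc=50 (h:50 v:3)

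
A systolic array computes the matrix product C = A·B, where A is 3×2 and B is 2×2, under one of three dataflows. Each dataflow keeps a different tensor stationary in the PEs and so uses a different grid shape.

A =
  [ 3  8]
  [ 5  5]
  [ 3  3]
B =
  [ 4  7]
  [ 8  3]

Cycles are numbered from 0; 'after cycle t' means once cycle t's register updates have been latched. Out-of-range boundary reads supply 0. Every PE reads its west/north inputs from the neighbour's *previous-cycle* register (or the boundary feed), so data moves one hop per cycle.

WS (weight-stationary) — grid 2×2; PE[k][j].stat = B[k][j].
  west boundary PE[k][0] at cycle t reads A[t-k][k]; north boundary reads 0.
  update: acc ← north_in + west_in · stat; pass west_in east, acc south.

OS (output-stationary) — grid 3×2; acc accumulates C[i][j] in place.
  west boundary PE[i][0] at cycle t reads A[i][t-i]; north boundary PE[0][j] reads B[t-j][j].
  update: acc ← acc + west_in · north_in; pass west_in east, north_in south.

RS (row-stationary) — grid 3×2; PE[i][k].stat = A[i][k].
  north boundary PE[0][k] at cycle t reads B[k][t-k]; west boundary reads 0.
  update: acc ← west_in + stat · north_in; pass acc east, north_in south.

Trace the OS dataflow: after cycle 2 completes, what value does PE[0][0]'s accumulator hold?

OS on a 3×2 grid — tracing PE[0][0] and its feeders:
  cycle 0: PE[0][0] → acc 12, east 3, south 4
  cycle 1: PE[0][0] → acc 76, east 8, south 8
  cycle 2: PE[0][0] → acc 76, east 0, south 0

PE[0][0].acc = 76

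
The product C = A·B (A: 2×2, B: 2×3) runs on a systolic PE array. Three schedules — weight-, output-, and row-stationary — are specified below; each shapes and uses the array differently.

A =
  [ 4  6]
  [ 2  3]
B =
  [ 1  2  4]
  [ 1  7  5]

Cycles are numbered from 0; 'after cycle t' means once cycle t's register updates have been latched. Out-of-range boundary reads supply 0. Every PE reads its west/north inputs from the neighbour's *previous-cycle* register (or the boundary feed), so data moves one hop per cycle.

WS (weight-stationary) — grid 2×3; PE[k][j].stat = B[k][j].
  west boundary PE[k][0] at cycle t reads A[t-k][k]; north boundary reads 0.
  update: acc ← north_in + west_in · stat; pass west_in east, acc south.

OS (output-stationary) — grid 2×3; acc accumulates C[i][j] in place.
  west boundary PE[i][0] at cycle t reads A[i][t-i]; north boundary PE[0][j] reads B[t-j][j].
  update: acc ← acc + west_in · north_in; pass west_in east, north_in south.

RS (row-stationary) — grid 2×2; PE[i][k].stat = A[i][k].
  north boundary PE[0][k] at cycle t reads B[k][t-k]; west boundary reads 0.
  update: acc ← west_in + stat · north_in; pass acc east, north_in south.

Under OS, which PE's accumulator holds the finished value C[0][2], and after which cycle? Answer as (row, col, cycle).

(row, col, cycle) = (0, 2, 3)

OS: C[0][2] accumulates in PE[0][2]:
  step 0 · PE0,2: acc=0; fwd→0 fwd↓0
  step 1 · PE0,2: acc=0; fwd→0 fwd↓0
  step 2 · PE0,2: acc=16; fwd→4 fwd↓4
  step 3 · PE0,2: acc=46; fwd→6 fwd↓5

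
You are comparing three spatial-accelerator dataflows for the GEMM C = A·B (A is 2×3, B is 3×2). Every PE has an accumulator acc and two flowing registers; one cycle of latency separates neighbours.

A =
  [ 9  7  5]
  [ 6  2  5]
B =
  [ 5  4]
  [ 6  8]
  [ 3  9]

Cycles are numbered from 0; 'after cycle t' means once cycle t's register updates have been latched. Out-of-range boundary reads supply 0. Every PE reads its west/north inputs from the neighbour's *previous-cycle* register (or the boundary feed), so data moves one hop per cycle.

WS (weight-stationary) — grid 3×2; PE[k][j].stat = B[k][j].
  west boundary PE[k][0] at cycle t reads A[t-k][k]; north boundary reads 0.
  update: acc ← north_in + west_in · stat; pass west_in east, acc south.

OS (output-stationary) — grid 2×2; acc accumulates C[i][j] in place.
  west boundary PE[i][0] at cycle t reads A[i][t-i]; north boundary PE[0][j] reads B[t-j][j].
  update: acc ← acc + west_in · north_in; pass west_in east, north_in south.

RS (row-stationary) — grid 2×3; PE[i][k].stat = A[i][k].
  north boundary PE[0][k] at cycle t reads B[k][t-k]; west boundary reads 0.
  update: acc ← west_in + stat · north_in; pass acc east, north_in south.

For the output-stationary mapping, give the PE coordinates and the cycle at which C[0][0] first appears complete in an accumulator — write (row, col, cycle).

(row, col, cycle) = (0, 0, 2)

Under OS, C[0][0] lands at PE[0][0]:
  after 0 — PE[0][0] acc=45, pass-E 9, pass-S 5
  after 1 — PE[0][0] acc=87, pass-E 7, pass-S 6
  after 2 — PE[0][0] acc=102, pass-E 5, pass-S 3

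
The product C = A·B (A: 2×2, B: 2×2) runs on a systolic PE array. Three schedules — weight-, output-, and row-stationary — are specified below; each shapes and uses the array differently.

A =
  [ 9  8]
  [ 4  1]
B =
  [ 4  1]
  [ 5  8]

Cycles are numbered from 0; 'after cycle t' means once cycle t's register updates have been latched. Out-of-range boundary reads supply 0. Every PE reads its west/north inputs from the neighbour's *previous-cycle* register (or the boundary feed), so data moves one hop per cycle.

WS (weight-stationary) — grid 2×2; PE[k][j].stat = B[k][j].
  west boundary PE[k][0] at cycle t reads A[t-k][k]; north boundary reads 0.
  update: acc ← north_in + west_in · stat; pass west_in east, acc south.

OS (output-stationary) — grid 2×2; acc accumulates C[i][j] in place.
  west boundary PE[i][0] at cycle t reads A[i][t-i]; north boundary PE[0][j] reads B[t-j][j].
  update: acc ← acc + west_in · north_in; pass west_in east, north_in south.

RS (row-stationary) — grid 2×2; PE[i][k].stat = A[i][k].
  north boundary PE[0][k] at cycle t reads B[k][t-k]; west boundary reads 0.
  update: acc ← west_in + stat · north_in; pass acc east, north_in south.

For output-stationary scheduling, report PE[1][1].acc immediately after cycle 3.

PE[1][1].acc = 12

Tracing OS — 2×2 array, target PE[1][1]:
  @0  [0,1]  acc 0  |  →0  ↓0
  @0  [1,0]  acc 0  |  →0  ↓0
  @0  [1,1]  acc 0  |  →0  ↓0
  @1  [0,1]  acc 9  |  →9  ↓1
  @1  [1,0]  acc 16  |  →4  ↓4
  @1  [1,1]  acc 0  |  →0  ↓0
  @2  [0,1]  acc 73  |  →8  ↓8
  @2  [1,0]  acc 21  |  →1  ↓5
  @2  [1,1]  acc 4  |  →4  ↓1
  @3  [0,1]  acc 73  |  →0  ↓0
  @3  [1,0]  acc 21  |  →0  ↓0
  @3  [1,1]  acc 12  |  →1  ↓8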